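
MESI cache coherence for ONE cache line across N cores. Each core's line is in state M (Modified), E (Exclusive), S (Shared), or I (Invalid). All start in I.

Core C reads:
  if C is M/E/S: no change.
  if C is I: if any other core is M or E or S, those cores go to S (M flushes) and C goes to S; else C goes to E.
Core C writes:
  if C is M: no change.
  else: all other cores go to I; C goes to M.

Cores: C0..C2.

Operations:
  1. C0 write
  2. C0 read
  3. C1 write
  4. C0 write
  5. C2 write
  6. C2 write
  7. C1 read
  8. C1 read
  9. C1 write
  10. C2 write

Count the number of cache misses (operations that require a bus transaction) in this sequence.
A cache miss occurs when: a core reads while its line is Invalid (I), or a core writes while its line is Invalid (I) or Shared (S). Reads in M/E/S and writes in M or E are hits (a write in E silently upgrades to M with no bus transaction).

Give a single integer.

Op 1: C0 write [C0 write: invalidate none -> C0=M] -> [M,I,I] [MISS #1: write from I]
Op 2: C0 read [C0 read: already in M, no change] -> [M,I,I] [hit: read from M]
Op 3: C1 write [C1 write: invalidate ['C0=M'] -> C1=M] -> [I,M,I] [MISS #2: write from I]
Op 4: C0 write [C0 write: invalidate ['C1=M'] -> C0=M] -> [M,I,I] [MISS #3: write from I]
Op 5: C2 write [C2 write: invalidate ['C0=M'] -> C2=M] -> [I,I,M] [MISS #4: write from I]
Op 6: C2 write [C2 write: already M (modified), no change] -> [I,I,M] [hit: write from M]
Op 7: C1 read [C1 read from I: others=['C2=M'] -> C1=S, others downsized to S] -> [I,S,S] [MISS #5: read from I]
Op 8: C1 read [C1 read: already in S, no change] -> [I,S,S] [hit: read from S]
Op 9: C1 write [C1 write: invalidate ['C2=S'] -> C1=M] -> [I,M,I] [MISS #6: write from S]
Op 10: C2 write [C2 write: invalidate ['C1=M'] -> C2=M] -> [I,I,M] [MISS #7: write from I]

Answer: 7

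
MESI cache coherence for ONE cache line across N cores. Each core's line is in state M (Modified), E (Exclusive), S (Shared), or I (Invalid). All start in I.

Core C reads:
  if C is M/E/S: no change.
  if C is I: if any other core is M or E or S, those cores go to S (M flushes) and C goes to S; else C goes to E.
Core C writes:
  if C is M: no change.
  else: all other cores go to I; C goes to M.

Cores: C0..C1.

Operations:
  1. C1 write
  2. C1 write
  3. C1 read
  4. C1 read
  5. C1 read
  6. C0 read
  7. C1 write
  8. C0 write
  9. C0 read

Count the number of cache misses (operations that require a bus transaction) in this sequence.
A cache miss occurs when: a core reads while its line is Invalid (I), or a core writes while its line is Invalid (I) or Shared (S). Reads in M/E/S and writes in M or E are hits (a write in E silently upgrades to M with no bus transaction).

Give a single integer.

Answer: 4

Derivation:
Op 1: C1 write [C1 write: invalidate none -> C1=M] -> [I,M] [MISS #1: write from I]
Op 2: C1 write [C1 write: already M (modified), no change] -> [I,M] [hit: write from M]
Op 3: C1 read [C1 read: already in M, no change] -> [I,M] [hit: read from M]
Op 4: C1 read [C1 read: already in M, no change] -> [I,M] [hit: read from M]
Op 5: C1 read [C1 read: already in M, no change] -> [I,M] [hit: read from M]
Op 6: C0 read [C0 read from I: others=['C1=M'] -> C0=S, others downsized to S] -> [S,S] [MISS #2: read from I]
Op 7: C1 write [C1 write: invalidate ['C0=S'] -> C1=M] -> [I,M] [MISS #3: write from S]
Op 8: C0 write [C0 write: invalidate ['C1=M'] -> C0=M] -> [M,I] [MISS #4: write from I]
Op 9: C0 read [C0 read: already in M, no change] -> [M,I] [hit: read from M]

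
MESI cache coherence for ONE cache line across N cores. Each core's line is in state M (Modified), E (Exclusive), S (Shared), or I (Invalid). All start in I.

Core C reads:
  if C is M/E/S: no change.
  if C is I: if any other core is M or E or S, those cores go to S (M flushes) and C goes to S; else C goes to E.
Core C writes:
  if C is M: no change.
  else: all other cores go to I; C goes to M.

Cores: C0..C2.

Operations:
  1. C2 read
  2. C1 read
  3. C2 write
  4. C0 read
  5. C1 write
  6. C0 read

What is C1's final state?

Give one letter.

Op 1: C2 read [C2 read from I: no other sharers -> C2=E (exclusive)] -> [I,I,E]
Op 2: C1 read [C1 read from I: others=['C2=E'] -> C1=S, others downsized to S] -> [I,S,S]
Op 3: C2 write [C2 write: invalidate ['C1=S'] -> C2=M] -> [I,I,M]
Op 4: C0 read [C0 read from I: others=['C2=M'] -> C0=S, others downsized to S] -> [S,I,S]
Op 5: C1 write [C1 write: invalidate ['C0=S', 'C2=S'] -> C1=M] -> [I,M,I]
Op 6: C0 read [C0 read from I: others=['C1=M'] -> C0=S, others downsized to S] -> [S,S,I]

Answer: S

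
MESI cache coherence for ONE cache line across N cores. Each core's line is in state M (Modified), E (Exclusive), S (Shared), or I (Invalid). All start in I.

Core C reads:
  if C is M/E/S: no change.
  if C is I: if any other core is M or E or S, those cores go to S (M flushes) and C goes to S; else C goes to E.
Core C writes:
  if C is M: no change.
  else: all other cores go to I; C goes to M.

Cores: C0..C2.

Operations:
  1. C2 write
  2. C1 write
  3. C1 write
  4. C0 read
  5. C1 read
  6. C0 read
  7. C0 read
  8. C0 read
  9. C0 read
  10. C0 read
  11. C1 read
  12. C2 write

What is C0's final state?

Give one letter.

Answer: I

Derivation:
Op 1: C2 write [C2 write: invalidate none -> C2=M] -> [I,I,M]
Op 2: C1 write [C1 write: invalidate ['C2=M'] -> C1=M] -> [I,M,I]
Op 3: C1 write [C1 write: already M (modified), no change] -> [I,M,I]
Op 4: C0 read [C0 read from I: others=['C1=M'] -> C0=S, others downsized to S] -> [S,S,I]
Op 5: C1 read [C1 read: already in S, no change] -> [S,S,I]
Op 6: C0 read [C0 read: already in S, no change] -> [S,S,I]
Op 7: C0 read [C0 read: already in S, no change] -> [S,S,I]
Op 8: C0 read [C0 read: already in S, no change] -> [S,S,I]
Op 9: C0 read [C0 read: already in S, no change] -> [S,S,I]
Op 10: C0 read [C0 read: already in S, no change] -> [S,S,I]
Op 11: C1 read [C1 read: already in S, no change] -> [S,S,I]
Op 12: C2 write [C2 write: invalidate ['C0=S', 'C1=S'] -> C2=M] -> [I,I,M]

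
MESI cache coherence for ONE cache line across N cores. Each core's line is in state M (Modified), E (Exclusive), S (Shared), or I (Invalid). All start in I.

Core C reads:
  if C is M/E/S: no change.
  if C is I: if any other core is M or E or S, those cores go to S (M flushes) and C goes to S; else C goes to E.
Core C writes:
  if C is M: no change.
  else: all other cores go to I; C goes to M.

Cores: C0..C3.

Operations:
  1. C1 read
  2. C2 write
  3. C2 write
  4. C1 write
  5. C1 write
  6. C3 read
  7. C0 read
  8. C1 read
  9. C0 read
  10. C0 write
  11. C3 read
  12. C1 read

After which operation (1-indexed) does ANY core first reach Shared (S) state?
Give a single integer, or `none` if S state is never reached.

Op 1: C1 read [C1 read from I: no other sharers -> C1=E (exclusive)] -> [I,E,I,I]
Op 2: C2 write [C2 write: invalidate ['C1=E'] -> C2=M] -> [I,I,M,I]
Op 3: C2 write [C2 write: already M (modified), no change] -> [I,I,M,I]
Op 4: C1 write [C1 write: invalidate ['C2=M'] -> C1=M] -> [I,M,I,I]
Op 5: C1 write [C1 write: already M (modified), no change] -> [I,M,I,I]
Op 6: C3 read [C3 read from I: others=['C1=M'] -> C3=S, others downsized to S] -> [I,S,I,S]
  -> First S state at op 6; remaining ops need not be traced.

Answer: 6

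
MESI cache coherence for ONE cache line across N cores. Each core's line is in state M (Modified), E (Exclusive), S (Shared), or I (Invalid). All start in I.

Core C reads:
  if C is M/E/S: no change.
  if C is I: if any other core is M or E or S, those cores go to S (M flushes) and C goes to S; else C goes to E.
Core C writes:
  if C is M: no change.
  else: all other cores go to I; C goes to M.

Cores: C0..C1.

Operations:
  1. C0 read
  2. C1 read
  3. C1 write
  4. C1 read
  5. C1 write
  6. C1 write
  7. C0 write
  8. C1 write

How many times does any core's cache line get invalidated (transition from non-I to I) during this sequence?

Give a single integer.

Answer: 3

Derivation:
Op 1: C0 read [C0 read from I: no other sharers -> C0=E (exclusive)] -> [E,I] (invalidations this op: 0; running total: 0)
Op 2: C1 read [C1 read from I: others=['C0=E'] -> C1=S, others downsized to S] -> [S,S] (invalidations this op: 0; running total: 0)
Op 3: C1 write [C1 write: invalidate ['C0=S'] -> C1=M] -> [I,M] (invalidations this op: 1; running total: 1)
Op 4: C1 read [C1 read: already in M, no change] -> [I,M] (invalidations this op: 0; running total: 1)
Op 5: C1 write [C1 write: already M (modified), no change] -> [I,M] (invalidations this op: 0; running total: 1)
Op 6: C1 write [C1 write: already M (modified), no change] -> [I,M] (invalidations this op: 0; running total: 1)
Op 7: C0 write [C0 write: invalidate ['C1=M'] -> C0=M] -> [M,I] (invalidations this op: 1; running total: 2)
Op 8: C1 write [C1 write: invalidate ['C0=M'] -> C1=M] -> [I,M] (invalidations this op: 1; running total: 3)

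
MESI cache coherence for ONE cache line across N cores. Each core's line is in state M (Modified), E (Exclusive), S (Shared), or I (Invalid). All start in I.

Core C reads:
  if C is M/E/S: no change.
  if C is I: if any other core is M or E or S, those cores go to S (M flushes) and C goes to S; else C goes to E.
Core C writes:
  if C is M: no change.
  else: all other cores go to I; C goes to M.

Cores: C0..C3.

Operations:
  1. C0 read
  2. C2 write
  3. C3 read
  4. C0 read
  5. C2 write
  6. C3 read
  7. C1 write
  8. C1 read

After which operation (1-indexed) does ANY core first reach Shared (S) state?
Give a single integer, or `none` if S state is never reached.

Op 1: C0 read [C0 read from I: no other sharers -> C0=E (exclusive)] -> [E,I,I,I]
Op 2: C2 write [C2 write: invalidate ['C0=E'] -> C2=M] -> [I,I,M,I]
Op 3: C3 read [C3 read from I: others=['C2=M'] -> C3=S, others downsized to S] -> [I,I,S,S]
  -> First S state at op 3; remaining ops need not be traced.

Answer: 3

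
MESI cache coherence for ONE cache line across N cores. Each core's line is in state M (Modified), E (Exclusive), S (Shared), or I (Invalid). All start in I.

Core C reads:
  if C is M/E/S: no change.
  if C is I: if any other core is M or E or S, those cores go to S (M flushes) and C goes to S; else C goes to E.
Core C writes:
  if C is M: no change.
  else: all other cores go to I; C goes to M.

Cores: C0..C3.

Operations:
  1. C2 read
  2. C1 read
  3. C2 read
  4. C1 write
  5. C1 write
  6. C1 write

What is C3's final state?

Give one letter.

Op 1: C2 read [C2 read from I: no other sharers -> C2=E (exclusive)] -> [I,I,E,I]
Op 2: C1 read [C1 read from I: others=['C2=E'] -> C1=S, others downsized to S] -> [I,S,S,I]
Op 3: C2 read [C2 read: already in S, no change] -> [I,S,S,I]
Op 4: C1 write [C1 write: invalidate ['C2=S'] -> C1=M] -> [I,M,I,I]
Op 5: C1 write [C1 write: already M (modified), no change] -> [I,M,I,I]
Op 6: C1 write [C1 write: already M (modified), no change] -> [I,M,I,I]

Answer: I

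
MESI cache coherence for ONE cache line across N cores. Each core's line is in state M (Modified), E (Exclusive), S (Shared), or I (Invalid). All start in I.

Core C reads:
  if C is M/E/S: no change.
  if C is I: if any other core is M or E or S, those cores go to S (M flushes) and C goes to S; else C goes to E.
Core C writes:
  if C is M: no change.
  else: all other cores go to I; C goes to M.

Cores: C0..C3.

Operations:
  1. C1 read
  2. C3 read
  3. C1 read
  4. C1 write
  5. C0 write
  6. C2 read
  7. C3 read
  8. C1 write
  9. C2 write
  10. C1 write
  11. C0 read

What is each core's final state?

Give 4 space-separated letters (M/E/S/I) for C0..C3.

Answer: S S I I

Derivation:
Op 1: C1 read [C1 read from I: no other sharers -> C1=E (exclusive)] -> [I,E,I,I]
Op 2: C3 read [C3 read from I: others=['C1=E'] -> C3=S, others downsized to S] -> [I,S,I,S]
Op 3: C1 read [C1 read: already in S, no change] -> [I,S,I,S]
Op 4: C1 write [C1 write: invalidate ['C3=S'] -> C1=M] -> [I,M,I,I]
Op 5: C0 write [C0 write: invalidate ['C1=M'] -> C0=M] -> [M,I,I,I]
Op 6: C2 read [C2 read from I: others=['C0=M'] -> C2=S, others downsized to S] -> [S,I,S,I]
Op 7: C3 read [C3 read from I: others=['C0=S', 'C2=S'] -> C3=S, others downsized to S] -> [S,I,S,S]
Op 8: C1 write [C1 write: invalidate ['C0=S', 'C2=S', 'C3=S'] -> C1=M] -> [I,M,I,I]
Op 9: C2 write [C2 write: invalidate ['C1=M'] -> C2=M] -> [I,I,M,I]
Op 10: C1 write [C1 write: invalidate ['C2=M'] -> C1=M] -> [I,M,I,I]
Op 11: C0 read [C0 read from I: others=['C1=M'] -> C0=S, others downsized to S] -> [S,S,I,I]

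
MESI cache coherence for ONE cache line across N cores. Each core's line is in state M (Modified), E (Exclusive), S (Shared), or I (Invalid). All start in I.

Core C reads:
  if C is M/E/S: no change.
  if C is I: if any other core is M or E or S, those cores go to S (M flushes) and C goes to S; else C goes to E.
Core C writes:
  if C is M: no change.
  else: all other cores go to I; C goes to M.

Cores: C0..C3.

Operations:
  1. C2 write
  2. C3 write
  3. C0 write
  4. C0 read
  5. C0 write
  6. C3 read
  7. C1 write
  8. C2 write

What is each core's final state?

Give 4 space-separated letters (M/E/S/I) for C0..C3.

Answer: I I M I

Derivation:
Op 1: C2 write [C2 write: invalidate none -> C2=M] -> [I,I,M,I]
Op 2: C3 write [C3 write: invalidate ['C2=M'] -> C3=M] -> [I,I,I,M]
Op 3: C0 write [C0 write: invalidate ['C3=M'] -> C0=M] -> [M,I,I,I]
Op 4: C0 read [C0 read: already in M, no change] -> [M,I,I,I]
Op 5: C0 write [C0 write: already M (modified), no change] -> [M,I,I,I]
Op 6: C3 read [C3 read from I: others=['C0=M'] -> C3=S, others downsized to S] -> [S,I,I,S]
Op 7: C1 write [C1 write: invalidate ['C0=S', 'C3=S'] -> C1=M] -> [I,M,I,I]
Op 8: C2 write [C2 write: invalidate ['C1=M'] -> C2=M] -> [I,I,M,I]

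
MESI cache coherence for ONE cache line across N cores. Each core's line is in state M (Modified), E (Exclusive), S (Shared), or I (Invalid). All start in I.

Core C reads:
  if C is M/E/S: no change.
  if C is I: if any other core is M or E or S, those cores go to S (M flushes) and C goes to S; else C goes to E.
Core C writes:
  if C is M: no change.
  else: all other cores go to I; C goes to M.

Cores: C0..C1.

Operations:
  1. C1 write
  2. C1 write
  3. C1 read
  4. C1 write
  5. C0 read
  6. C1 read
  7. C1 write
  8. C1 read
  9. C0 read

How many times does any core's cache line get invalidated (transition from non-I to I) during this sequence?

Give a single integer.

Op 1: C1 write [C1 write: invalidate none -> C1=M] -> [I,M] (invalidations this op: 0; running total: 0)
Op 2: C1 write [C1 write: already M (modified), no change] -> [I,M] (invalidations this op: 0; running total: 0)
Op 3: C1 read [C1 read: already in M, no change] -> [I,M] (invalidations this op: 0; running total: 0)
Op 4: C1 write [C1 write: already M (modified), no change] -> [I,M] (invalidations this op: 0; running total: 0)
Op 5: C0 read [C0 read from I: others=['C1=M'] -> C0=S, others downsized to S] -> [S,S] (invalidations this op: 0; running total: 0)
Op 6: C1 read [C1 read: already in S, no change] -> [S,S] (invalidations this op: 0; running total: 0)
Op 7: C1 write [C1 write: invalidate ['C0=S'] -> C1=M] -> [I,M] (invalidations this op: 1; running total: 1)
Op 8: C1 read [C1 read: already in M, no change] -> [I,M] (invalidations this op: 0; running total: 1)
Op 9: C0 read [C0 read from I: others=['C1=M'] -> C0=S, others downsized to S] -> [S,S] (invalidations this op: 0; running total: 1)

Answer: 1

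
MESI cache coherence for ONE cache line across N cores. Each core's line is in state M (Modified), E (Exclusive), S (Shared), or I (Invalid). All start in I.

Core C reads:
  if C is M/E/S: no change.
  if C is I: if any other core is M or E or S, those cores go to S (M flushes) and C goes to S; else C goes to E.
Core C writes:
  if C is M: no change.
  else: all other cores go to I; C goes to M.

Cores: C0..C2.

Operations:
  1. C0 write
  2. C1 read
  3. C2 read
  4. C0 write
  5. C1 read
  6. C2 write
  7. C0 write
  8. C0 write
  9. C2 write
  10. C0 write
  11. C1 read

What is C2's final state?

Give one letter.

Answer: I

Derivation:
Op 1: C0 write [C0 write: invalidate none -> C0=M] -> [M,I,I]
Op 2: C1 read [C1 read from I: others=['C0=M'] -> C1=S, others downsized to S] -> [S,S,I]
Op 3: C2 read [C2 read from I: others=['C0=S', 'C1=S'] -> C2=S, others downsized to S] -> [S,S,S]
Op 4: C0 write [C0 write: invalidate ['C1=S', 'C2=S'] -> C0=M] -> [M,I,I]
Op 5: C1 read [C1 read from I: others=['C0=M'] -> C1=S, others downsized to S] -> [S,S,I]
Op 6: C2 write [C2 write: invalidate ['C0=S', 'C1=S'] -> C2=M] -> [I,I,M]
Op 7: C0 write [C0 write: invalidate ['C2=M'] -> C0=M] -> [M,I,I]
Op 8: C0 write [C0 write: already M (modified), no change] -> [M,I,I]
Op 9: C2 write [C2 write: invalidate ['C0=M'] -> C2=M] -> [I,I,M]
Op 10: C0 write [C0 write: invalidate ['C2=M'] -> C0=M] -> [M,I,I]
Op 11: C1 read [C1 read from I: others=['C0=M'] -> C1=S, others downsized to S] -> [S,S,I]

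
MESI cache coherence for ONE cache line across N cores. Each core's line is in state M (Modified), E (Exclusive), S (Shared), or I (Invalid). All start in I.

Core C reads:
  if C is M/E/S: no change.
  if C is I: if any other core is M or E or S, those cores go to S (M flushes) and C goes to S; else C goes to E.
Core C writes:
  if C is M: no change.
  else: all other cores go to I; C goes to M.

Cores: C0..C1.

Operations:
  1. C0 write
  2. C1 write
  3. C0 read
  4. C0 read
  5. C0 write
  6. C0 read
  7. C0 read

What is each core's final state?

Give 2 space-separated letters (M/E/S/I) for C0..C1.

Op 1: C0 write [C0 write: invalidate none -> C0=M] -> [M,I]
Op 2: C1 write [C1 write: invalidate ['C0=M'] -> C1=M] -> [I,M]
Op 3: C0 read [C0 read from I: others=['C1=M'] -> C0=S, others downsized to S] -> [S,S]
Op 4: C0 read [C0 read: already in S, no change] -> [S,S]
Op 5: C0 write [C0 write: invalidate ['C1=S'] -> C0=M] -> [M,I]
Op 6: C0 read [C0 read: already in M, no change] -> [M,I]
Op 7: C0 read [C0 read: already in M, no change] -> [M,I]

Answer: M I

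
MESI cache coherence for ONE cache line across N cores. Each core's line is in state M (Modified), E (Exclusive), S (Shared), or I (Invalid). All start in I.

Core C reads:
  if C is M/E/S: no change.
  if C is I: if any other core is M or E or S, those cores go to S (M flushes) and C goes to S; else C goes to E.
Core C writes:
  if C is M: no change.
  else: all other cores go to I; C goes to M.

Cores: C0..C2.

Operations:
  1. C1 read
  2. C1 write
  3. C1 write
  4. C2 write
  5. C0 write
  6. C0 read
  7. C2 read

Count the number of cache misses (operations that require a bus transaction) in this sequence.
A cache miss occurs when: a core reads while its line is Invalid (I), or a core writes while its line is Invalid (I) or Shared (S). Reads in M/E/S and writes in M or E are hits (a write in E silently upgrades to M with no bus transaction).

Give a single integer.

Answer: 4

Derivation:
Op 1: C1 read [C1 read from I: no other sharers -> C1=E (exclusive)] -> [I,E,I] [MISS #1: read from I]
Op 2: C1 write [C1 write: invalidate none -> C1=M] -> [I,M,I] [hit: write from E is a silent E->M upgrade, no bus transaction]
Op 3: C1 write [C1 write: already M (modified), no change] -> [I,M,I] [hit: write from M]
Op 4: C2 write [C2 write: invalidate ['C1=M'] -> C2=M] -> [I,I,M] [MISS #2: write from I]
Op 5: C0 write [C0 write: invalidate ['C2=M'] -> C0=M] -> [M,I,I] [MISS #3: write from I]
Op 6: C0 read [C0 read: already in M, no change] -> [M,I,I] [hit: read from M]
Op 7: C2 read [C2 read from I: others=['C0=M'] -> C2=S, others downsized to S] -> [S,I,S] [MISS #4: read from I]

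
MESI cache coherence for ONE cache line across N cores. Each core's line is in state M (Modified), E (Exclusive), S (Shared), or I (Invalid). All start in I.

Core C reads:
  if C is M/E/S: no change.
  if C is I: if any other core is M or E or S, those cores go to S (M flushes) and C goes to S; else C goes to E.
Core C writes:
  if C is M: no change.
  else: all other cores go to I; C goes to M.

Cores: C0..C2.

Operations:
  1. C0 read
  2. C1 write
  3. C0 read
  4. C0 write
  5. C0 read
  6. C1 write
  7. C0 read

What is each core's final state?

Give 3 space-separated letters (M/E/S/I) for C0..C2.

Answer: S S I

Derivation:
Op 1: C0 read [C0 read from I: no other sharers -> C0=E (exclusive)] -> [E,I,I]
Op 2: C1 write [C1 write: invalidate ['C0=E'] -> C1=M] -> [I,M,I]
Op 3: C0 read [C0 read from I: others=['C1=M'] -> C0=S, others downsized to S] -> [S,S,I]
Op 4: C0 write [C0 write: invalidate ['C1=S'] -> C0=M] -> [M,I,I]
Op 5: C0 read [C0 read: already in M, no change] -> [M,I,I]
Op 6: C1 write [C1 write: invalidate ['C0=M'] -> C1=M] -> [I,M,I]
Op 7: C0 read [C0 read from I: others=['C1=M'] -> C0=S, others downsized to S] -> [S,S,I]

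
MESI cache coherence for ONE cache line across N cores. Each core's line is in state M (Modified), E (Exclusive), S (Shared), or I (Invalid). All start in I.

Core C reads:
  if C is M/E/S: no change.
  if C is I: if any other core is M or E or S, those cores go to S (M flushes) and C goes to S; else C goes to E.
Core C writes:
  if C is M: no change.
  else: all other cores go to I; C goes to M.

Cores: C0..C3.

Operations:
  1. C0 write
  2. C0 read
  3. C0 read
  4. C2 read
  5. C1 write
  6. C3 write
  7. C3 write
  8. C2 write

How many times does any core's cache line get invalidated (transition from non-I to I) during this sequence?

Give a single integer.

Answer: 4

Derivation:
Op 1: C0 write [C0 write: invalidate none -> C0=M] -> [M,I,I,I] (invalidations this op: 0; running total: 0)
Op 2: C0 read [C0 read: already in M, no change] -> [M,I,I,I] (invalidations this op: 0; running total: 0)
Op 3: C0 read [C0 read: already in M, no change] -> [M,I,I,I] (invalidations this op: 0; running total: 0)
Op 4: C2 read [C2 read from I: others=['C0=M'] -> C2=S, others downsized to S] -> [S,I,S,I] (invalidations this op: 0; running total: 0)
Op 5: C1 write [C1 write: invalidate ['C0=S', 'C2=S'] -> C1=M] -> [I,M,I,I] (invalidations this op: 2; running total: 2)
Op 6: C3 write [C3 write: invalidate ['C1=M'] -> C3=M] -> [I,I,I,M] (invalidations this op: 1; running total: 3)
Op 7: C3 write [C3 write: already M (modified), no change] -> [I,I,I,M] (invalidations this op: 0; running total: 3)
Op 8: C2 write [C2 write: invalidate ['C3=M'] -> C2=M] -> [I,I,M,I] (invalidations this op: 1; running total: 4)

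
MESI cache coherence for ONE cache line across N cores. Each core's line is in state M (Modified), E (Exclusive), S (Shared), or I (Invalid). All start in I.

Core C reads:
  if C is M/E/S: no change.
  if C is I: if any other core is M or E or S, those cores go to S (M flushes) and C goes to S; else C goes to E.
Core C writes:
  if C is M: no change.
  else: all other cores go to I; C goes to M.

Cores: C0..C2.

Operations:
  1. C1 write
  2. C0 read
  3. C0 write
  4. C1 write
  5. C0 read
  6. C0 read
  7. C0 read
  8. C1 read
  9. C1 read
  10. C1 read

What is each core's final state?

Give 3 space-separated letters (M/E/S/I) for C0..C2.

Answer: S S I

Derivation:
Op 1: C1 write [C1 write: invalidate none -> C1=M] -> [I,M,I]
Op 2: C0 read [C0 read from I: others=['C1=M'] -> C0=S, others downsized to S] -> [S,S,I]
Op 3: C0 write [C0 write: invalidate ['C1=S'] -> C0=M] -> [M,I,I]
Op 4: C1 write [C1 write: invalidate ['C0=M'] -> C1=M] -> [I,M,I]
Op 5: C0 read [C0 read from I: others=['C1=M'] -> C0=S, others downsized to S] -> [S,S,I]
Op 6: C0 read [C0 read: already in S, no change] -> [S,S,I]
Op 7: C0 read [C0 read: already in S, no change] -> [S,S,I]
Op 8: C1 read [C1 read: already in S, no change] -> [S,S,I]
Op 9: C1 read [C1 read: already in S, no change] -> [S,S,I]
Op 10: C1 read [C1 read: already in S, no change] -> [S,S,I]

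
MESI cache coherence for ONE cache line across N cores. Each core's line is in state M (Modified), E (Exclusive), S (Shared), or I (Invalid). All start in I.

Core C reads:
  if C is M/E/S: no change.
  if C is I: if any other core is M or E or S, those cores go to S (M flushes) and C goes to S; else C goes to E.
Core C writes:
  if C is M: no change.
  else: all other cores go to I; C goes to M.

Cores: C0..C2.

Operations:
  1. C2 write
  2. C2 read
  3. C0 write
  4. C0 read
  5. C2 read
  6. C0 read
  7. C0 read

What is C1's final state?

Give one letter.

Op 1: C2 write [C2 write: invalidate none -> C2=M] -> [I,I,M]
Op 2: C2 read [C2 read: already in M, no change] -> [I,I,M]
Op 3: C0 write [C0 write: invalidate ['C2=M'] -> C0=M] -> [M,I,I]
Op 4: C0 read [C0 read: already in M, no change] -> [M,I,I]
Op 5: C2 read [C2 read from I: others=['C0=M'] -> C2=S, others downsized to S] -> [S,I,S]
Op 6: C0 read [C0 read: already in S, no change] -> [S,I,S]
Op 7: C0 read [C0 read: already in S, no change] -> [S,I,S]

Answer: I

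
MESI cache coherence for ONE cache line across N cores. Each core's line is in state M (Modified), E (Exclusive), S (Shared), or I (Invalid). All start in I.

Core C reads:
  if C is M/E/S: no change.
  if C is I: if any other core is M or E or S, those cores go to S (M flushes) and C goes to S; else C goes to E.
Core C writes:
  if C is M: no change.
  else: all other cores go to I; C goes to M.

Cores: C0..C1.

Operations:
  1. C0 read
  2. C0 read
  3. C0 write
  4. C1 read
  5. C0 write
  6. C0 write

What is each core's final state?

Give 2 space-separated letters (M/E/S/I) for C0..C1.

Op 1: C0 read [C0 read from I: no other sharers -> C0=E (exclusive)] -> [E,I]
Op 2: C0 read [C0 read: already in E, no change] -> [E,I]
Op 3: C0 write [C0 write: invalidate none -> C0=M] -> [M,I]
Op 4: C1 read [C1 read from I: others=['C0=M'] -> C1=S, others downsized to S] -> [S,S]
Op 5: C0 write [C0 write: invalidate ['C1=S'] -> C0=M] -> [M,I]
Op 6: C0 write [C0 write: already M (modified), no change] -> [M,I]

Answer: M I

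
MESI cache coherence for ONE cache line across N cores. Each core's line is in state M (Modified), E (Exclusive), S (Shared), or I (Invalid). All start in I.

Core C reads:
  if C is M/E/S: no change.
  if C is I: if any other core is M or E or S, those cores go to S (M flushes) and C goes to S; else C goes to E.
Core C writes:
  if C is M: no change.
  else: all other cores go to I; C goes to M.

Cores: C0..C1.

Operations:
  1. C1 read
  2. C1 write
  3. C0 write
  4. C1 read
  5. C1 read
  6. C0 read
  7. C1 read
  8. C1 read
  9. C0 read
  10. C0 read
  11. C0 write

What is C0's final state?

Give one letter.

Op 1: C1 read [C1 read from I: no other sharers -> C1=E (exclusive)] -> [I,E]
Op 2: C1 write [C1 write: invalidate none -> C1=M] -> [I,M]
Op 3: C0 write [C0 write: invalidate ['C1=M'] -> C0=M] -> [M,I]
Op 4: C1 read [C1 read from I: others=['C0=M'] -> C1=S, others downsized to S] -> [S,S]
Op 5: C1 read [C1 read: already in S, no change] -> [S,S]
Op 6: C0 read [C0 read: already in S, no change] -> [S,S]
Op 7: C1 read [C1 read: already in S, no change] -> [S,S]
Op 8: C1 read [C1 read: already in S, no change] -> [S,S]
Op 9: C0 read [C0 read: already in S, no change] -> [S,S]
Op 10: C0 read [C0 read: already in S, no change] -> [S,S]
Op 11: C0 write [C0 write: invalidate ['C1=S'] -> C0=M] -> [M,I]

Answer: M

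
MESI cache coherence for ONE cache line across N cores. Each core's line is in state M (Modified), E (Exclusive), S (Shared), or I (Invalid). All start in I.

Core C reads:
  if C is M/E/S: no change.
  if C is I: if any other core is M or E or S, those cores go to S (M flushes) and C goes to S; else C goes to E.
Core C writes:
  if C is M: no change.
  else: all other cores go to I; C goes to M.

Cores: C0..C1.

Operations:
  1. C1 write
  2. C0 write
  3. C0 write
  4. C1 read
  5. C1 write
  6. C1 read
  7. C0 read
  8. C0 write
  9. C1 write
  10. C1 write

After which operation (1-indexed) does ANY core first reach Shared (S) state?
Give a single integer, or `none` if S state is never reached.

Answer: 4

Derivation:
Op 1: C1 write [C1 write: invalidate none -> C1=M] -> [I,M]
Op 2: C0 write [C0 write: invalidate ['C1=M'] -> C0=M] -> [M,I]
Op 3: C0 write [C0 write: already M (modified), no change] -> [M,I]
Op 4: C1 read [C1 read from I: others=['C0=M'] -> C1=S, others downsized to S] -> [S,S]
  -> First S state at op 4; remaining ops need not be traced.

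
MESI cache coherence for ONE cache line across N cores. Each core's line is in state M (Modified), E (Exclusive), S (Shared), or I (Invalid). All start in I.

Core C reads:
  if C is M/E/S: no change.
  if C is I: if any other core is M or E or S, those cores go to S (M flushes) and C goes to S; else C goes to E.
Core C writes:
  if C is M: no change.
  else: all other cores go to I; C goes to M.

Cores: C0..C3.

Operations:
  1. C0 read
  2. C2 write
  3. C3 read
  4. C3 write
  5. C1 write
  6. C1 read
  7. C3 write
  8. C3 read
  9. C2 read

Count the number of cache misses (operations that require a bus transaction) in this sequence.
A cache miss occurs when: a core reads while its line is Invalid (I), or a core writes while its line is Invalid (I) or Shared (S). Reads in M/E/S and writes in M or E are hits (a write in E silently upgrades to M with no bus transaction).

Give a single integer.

Op 1: C0 read [C0 read from I: no other sharers -> C0=E (exclusive)] -> [E,I,I,I] [MISS #1: read from I]
Op 2: C2 write [C2 write: invalidate ['C0=E'] -> C2=M] -> [I,I,M,I] [MISS #2: write from I]
Op 3: C3 read [C3 read from I: others=['C2=M'] -> C3=S, others downsized to S] -> [I,I,S,S] [MISS #3: read from I]
Op 4: C3 write [C3 write: invalidate ['C2=S'] -> C3=M] -> [I,I,I,M] [MISS #4: write from S]
Op 5: C1 write [C1 write: invalidate ['C3=M'] -> C1=M] -> [I,M,I,I] [MISS #5: write from I]
Op 6: C1 read [C1 read: already in M, no change] -> [I,M,I,I] [hit: read from M]
Op 7: C3 write [C3 write: invalidate ['C1=M'] -> C3=M] -> [I,I,I,M] [MISS #6: write from I]
Op 8: C3 read [C3 read: already in M, no change] -> [I,I,I,M] [hit: read from M]
Op 9: C2 read [C2 read from I: others=['C3=M'] -> C2=S, others downsized to S] -> [I,I,S,S] [MISS #7: read from I]

Answer: 7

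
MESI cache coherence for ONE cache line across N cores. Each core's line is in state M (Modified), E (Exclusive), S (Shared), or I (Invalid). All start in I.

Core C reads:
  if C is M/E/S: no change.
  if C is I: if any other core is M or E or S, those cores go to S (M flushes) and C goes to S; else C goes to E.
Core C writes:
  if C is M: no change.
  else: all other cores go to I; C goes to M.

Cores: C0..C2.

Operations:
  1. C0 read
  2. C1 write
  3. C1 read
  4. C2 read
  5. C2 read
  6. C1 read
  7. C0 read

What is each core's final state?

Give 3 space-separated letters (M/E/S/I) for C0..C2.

Answer: S S S

Derivation:
Op 1: C0 read [C0 read from I: no other sharers -> C0=E (exclusive)] -> [E,I,I]
Op 2: C1 write [C1 write: invalidate ['C0=E'] -> C1=M] -> [I,M,I]
Op 3: C1 read [C1 read: already in M, no change] -> [I,M,I]
Op 4: C2 read [C2 read from I: others=['C1=M'] -> C2=S, others downsized to S] -> [I,S,S]
Op 5: C2 read [C2 read: already in S, no change] -> [I,S,S]
Op 6: C1 read [C1 read: already in S, no change] -> [I,S,S]
Op 7: C0 read [C0 read from I: others=['C1=S', 'C2=S'] -> C0=S, others downsized to S] -> [S,S,S]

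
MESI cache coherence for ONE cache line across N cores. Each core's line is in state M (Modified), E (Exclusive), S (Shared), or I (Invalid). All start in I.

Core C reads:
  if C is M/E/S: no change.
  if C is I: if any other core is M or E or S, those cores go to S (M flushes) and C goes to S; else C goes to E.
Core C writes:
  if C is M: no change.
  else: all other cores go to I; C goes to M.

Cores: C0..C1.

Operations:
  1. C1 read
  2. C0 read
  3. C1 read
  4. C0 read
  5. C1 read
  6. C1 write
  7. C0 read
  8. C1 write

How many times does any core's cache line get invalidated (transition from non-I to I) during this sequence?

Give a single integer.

Op 1: C1 read [C1 read from I: no other sharers -> C1=E (exclusive)] -> [I,E] (invalidations this op: 0; running total: 0)
Op 2: C0 read [C0 read from I: others=['C1=E'] -> C0=S, others downsized to S] -> [S,S] (invalidations this op: 0; running total: 0)
Op 3: C1 read [C1 read: already in S, no change] -> [S,S] (invalidations this op: 0; running total: 0)
Op 4: C0 read [C0 read: already in S, no change] -> [S,S] (invalidations this op: 0; running total: 0)
Op 5: C1 read [C1 read: already in S, no change] -> [S,S] (invalidations this op: 0; running total: 0)
Op 6: C1 write [C1 write: invalidate ['C0=S'] -> C1=M] -> [I,M] (invalidations this op: 1; running total: 1)
Op 7: C0 read [C0 read from I: others=['C1=M'] -> C0=S, others downsized to S] -> [S,S] (invalidations this op: 0; running total: 1)
Op 8: C1 write [C1 write: invalidate ['C0=S'] -> C1=M] -> [I,M] (invalidations this op: 1; running total: 2)

Answer: 2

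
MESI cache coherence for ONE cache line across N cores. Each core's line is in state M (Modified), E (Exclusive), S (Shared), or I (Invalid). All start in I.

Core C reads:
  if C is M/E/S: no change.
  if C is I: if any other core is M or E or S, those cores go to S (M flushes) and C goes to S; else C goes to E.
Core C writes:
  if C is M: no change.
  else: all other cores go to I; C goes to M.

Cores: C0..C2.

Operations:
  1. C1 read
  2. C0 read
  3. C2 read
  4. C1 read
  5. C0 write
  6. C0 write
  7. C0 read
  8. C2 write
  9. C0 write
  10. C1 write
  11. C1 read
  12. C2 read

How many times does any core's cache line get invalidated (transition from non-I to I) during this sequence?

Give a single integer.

Op 1: C1 read [C1 read from I: no other sharers -> C1=E (exclusive)] -> [I,E,I] (invalidations this op: 0; running total: 0)
Op 2: C0 read [C0 read from I: others=['C1=E'] -> C0=S, others downsized to S] -> [S,S,I] (invalidations this op: 0; running total: 0)
Op 3: C2 read [C2 read from I: others=['C0=S', 'C1=S'] -> C2=S, others downsized to S] -> [S,S,S] (invalidations this op: 0; running total: 0)
Op 4: C1 read [C1 read: already in S, no change] -> [S,S,S] (invalidations this op: 0; running total: 0)
Op 5: C0 write [C0 write: invalidate ['C1=S', 'C2=S'] -> C0=M] -> [M,I,I] (invalidations this op: 2; running total: 2)
Op 6: C0 write [C0 write: already M (modified), no change] -> [M,I,I] (invalidations this op: 0; running total: 2)
Op 7: C0 read [C0 read: already in M, no change] -> [M,I,I] (invalidations this op: 0; running total: 2)
Op 8: C2 write [C2 write: invalidate ['C0=M'] -> C2=M] -> [I,I,M] (invalidations this op: 1; running total: 3)
Op 9: C0 write [C0 write: invalidate ['C2=M'] -> C0=M] -> [M,I,I] (invalidations this op: 1; running total: 4)
Op 10: C1 write [C1 write: invalidate ['C0=M'] -> C1=M] -> [I,M,I] (invalidations this op: 1; running total: 5)
Op 11: C1 read [C1 read: already in M, no change] -> [I,M,I] (invalidations this op: 0; running total: 5)
Op 12: C2 read [C2 read from I: others=['C1=M'] -> C2=S, others downsized to S] -> [I,S,S] (invalidations this op: 0; running total: 5)

Answer: 5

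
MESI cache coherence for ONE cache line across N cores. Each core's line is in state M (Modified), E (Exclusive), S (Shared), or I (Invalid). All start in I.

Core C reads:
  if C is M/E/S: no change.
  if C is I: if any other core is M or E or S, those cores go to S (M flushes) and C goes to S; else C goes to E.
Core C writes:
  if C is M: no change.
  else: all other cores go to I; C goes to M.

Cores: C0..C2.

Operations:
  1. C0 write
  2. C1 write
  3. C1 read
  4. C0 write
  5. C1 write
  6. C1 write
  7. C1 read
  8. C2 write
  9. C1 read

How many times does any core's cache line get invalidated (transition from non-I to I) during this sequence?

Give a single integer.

Answer: 4

Derivation:
Op 1: C0 write [C0 write: invalidate none -> C0=M] -> [M,I,I] (invalidations this op: 0; running total: 0)
Op 2: C1 write [C1 write: invalidate ['C0=M'] -> C1=M] -> [I,M,I] (invalidations this op: 1; running total: 1)
Op 3: C1 read [C1 read: already in M, no change] -> [I,M,I] (invalidations this op: 0; running total: 1)
Op 4: C0 write [C0 write: invalidate ['C1=M'] -> C0=M] -> [M,I,I] (invalidations this op: 1; running total: 2)
Op 5: C1 write [C1 write: invalidate ['C0=M'] -> C1=M] -> [I,M,I] (invalidations this op: 1; running total: 3)
Op 6: C1 write [C1 write: already M (modified), no change] -> [I,M,I] (invalidations this op: 0; running total: 3)
Op 7: C1 read [C1 read: already in M, no change] -> [I,M,I] (invalidations this op: 0; running total: 3)
Op 8: C2 write [C2 write: invalidate ['C1=M'] -> C2=M] -> [I,I,M] (invalidations this op: 1; running total: 4)
Op 9: C1 read [C1 read from I: others=['C2=M'] -> C1=S, others downsized to S] -> [I,S,S] (invalidations this op: 0; running total: 4)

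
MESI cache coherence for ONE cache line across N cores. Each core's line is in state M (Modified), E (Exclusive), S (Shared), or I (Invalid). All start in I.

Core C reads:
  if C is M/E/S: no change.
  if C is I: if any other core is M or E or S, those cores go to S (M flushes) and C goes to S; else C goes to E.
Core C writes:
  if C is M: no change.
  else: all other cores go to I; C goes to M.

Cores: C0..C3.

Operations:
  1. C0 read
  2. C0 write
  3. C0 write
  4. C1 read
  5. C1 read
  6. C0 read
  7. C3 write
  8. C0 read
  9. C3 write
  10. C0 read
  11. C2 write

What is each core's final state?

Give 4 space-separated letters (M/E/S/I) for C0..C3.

Answer: I I M I

Derivation:
Op 1: C0 read [C0 read from I: no other sharers -> C0=E (exclusive)] -> [E,I,I,I]
Op 2: C0 write [C0 write: invalidate none -> C0=M] -> [M,I,I,I]
Op 3: C0 write [C0 write: already M (modified), no change] -> [M,I,I,I]
Op 4: C1 read [C1 read from I: others=['C0=M'] -> C1=S, others downsized to S] -> [S,S,I,I]
Op 5: C1 read [C1 read: already in S, no change] -> [S,S,I,I]
Op 6: C0 read [C0 read: already in S, no change] -> [S,S,I,I]
Op 7: C3 write [C3 write: invalidate ['C0=S', 'C1=S'] -> C3=M] -> [I,I,I,M]
Op 8: C0 read [C0 read from I: others=['C3=M'] -> C0=S, others downsized to S] -> [S,I,I,S]
Op 9: C3 write [C3 write: invalidate ['C0=S'] -> C3=M] -> [I,I,I,M]
Op 10: C0 read [C0 read from I: others=['C3=M'] -> C0=S, others downsized to S] -> [S,I,I,S]
Op 11: C2 write [C2 write: invalidate ['C0=S', 'C3=S'] -> C2=M] -> [I,I,M,I]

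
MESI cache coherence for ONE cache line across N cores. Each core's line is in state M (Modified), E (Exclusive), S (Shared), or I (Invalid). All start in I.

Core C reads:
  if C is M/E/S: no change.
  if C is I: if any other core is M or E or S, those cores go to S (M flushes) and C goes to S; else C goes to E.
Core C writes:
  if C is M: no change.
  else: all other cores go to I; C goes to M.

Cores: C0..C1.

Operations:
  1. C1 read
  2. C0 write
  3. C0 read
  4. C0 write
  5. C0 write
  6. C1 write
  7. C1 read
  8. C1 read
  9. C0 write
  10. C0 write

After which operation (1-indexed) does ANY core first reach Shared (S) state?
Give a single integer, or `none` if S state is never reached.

Answer: none

Derivation:
Op 1: C1 read [C1 read from I: no other sharers -> C1=E (exclusive)] -> [I,E]
Op 2: C0 write [C0 write: invalidate ['C1=E'] -> C0=M] -> [M,I]
Op 3: C0 read [C0 read: already in M, no change] -> [M,I]
Op 4: C0 write [C0 write: already M (modified), no change] -> [M,I]
Op 5: C0 write [C0 write: already M (modified), no change] -> [M,I]
Op 6: C1 write [C1 write: invalidate ['C0=M'] -> C1=M] -> [I,M]
Op 7: C1 read [C1 read: already in M, no change] -> [I,M]
Op 8: C1 read [C1 read: already in M, no change] -> [I,M]
Op 9: C0 write [C0 write: invalidate ['C1=M'] -> C0=M] -> [M,I]
Op 10: C0 write [C0 write: already M (modified), no change] -> [M,I]
S state never reached in this sequence.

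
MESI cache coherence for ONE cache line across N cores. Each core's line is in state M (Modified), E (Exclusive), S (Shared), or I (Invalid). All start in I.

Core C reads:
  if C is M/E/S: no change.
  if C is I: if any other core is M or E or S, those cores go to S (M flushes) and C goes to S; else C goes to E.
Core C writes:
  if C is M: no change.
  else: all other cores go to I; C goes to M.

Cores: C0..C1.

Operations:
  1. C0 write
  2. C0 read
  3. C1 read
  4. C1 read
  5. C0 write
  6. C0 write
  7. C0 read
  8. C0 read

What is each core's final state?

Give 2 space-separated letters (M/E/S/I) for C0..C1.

Op 1: C0 write [C0 write: invalidate none -> C0=M] -> [M,I]
Op 2: C0 read [C0 read: already in M, no change] -> [M,I]
Op 3: C1 read [C1 read from I: others=['C0=M'] -> C1=S, others downsized to S] -> [S,S]
Op 4: C1 read [C1 read: already in S, no change] -> [S,S]
Op 5: C0 write [C0 write: invalidate ['C1=S'] -> C0=M] -> [M,I]
Op 6: C0 write [C0 write: already M (modified), no change] -> [M,I]
Op 7: C0 read [C0 read: already in M, no change] -> [M,I]
Op 8: C0 read [C0 read: already in M, no change] -> [M,I]

Answer: M I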